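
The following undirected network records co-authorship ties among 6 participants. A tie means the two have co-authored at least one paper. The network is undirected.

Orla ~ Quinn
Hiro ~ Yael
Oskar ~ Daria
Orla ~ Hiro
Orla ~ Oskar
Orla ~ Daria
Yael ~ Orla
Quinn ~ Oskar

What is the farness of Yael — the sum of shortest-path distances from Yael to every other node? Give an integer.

Distances from Yael: Daria:2, Hiro:1, Orla:1, Oskar:2, Quinn:2.
Sum = 2 + 1 + 1 + 2 + 2 = 8.

8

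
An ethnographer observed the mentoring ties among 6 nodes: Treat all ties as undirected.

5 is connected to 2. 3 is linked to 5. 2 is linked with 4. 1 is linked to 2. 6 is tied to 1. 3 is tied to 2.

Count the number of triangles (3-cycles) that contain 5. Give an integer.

5's neighbors: 2 and 3.
Neighbor pairs that are themselves tied: 5–2–3. Each forms one triangle with 5, for 1 in total.

1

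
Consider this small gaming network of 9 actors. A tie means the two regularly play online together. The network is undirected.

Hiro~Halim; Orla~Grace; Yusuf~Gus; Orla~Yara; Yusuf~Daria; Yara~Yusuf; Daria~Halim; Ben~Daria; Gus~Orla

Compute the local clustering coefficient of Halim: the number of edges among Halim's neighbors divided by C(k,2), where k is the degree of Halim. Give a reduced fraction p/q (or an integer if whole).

0

Halim's neighbors: Daria and Hiro (k = 2).
Possible neighbor pairs: C(2,2) = 1. Edges among them: none → e = 0.
Clustering(Halim) = 0/1.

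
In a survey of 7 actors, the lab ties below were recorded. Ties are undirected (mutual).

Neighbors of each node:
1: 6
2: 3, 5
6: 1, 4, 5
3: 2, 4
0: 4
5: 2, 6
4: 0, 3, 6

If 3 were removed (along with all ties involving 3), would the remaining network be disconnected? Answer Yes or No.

Even without 3, every remaining node can still reach every other (the residual graph is connected), so 3 is not a cut vertex.

No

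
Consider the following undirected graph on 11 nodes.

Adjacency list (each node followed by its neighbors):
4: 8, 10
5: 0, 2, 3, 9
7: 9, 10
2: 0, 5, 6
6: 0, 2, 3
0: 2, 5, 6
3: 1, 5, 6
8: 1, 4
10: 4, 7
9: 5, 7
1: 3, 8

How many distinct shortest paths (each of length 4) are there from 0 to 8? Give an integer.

2

The shortest distance is 4. The length-4 paths are: 0–5–3–1–8; 0–6–3–1–8.
That gives 2 distinct shortest paths.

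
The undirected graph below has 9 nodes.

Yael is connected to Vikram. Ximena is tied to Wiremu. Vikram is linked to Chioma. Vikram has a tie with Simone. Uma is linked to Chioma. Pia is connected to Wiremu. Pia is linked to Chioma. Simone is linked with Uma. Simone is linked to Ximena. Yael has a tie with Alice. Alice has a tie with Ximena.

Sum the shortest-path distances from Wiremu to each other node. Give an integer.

Distances from Wiremu: Alice:2, Chioma:2, Pia:1, Simone:2, Uma:3, Vikram:3, Ximena:1, Yael:3.
Sum = 2 + 2 + 1 + 2 + 3 + 3 + 1 + 3 = 17.

17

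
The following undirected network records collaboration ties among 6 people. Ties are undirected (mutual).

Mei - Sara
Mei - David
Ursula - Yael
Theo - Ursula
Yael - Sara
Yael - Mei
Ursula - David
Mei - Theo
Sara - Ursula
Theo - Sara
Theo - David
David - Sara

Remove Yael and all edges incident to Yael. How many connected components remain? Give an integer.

1

Yael's neighbors (Mei, Sara, and Ursula) remain reachable from one another through other ties, so the rest of the network stays in one piece.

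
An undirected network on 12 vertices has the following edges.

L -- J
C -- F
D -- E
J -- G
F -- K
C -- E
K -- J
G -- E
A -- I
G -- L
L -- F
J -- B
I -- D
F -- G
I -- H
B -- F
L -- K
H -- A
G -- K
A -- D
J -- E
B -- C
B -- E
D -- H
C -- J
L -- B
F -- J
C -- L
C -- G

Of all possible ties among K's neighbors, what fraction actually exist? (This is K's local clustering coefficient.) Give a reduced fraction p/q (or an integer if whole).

K's neighbors: F, G, J, and L (k = 4).
Possible neighbor pairs: C(4,2) = 6. Edges among them: F–G, F–J, F–L, G–J, G–L, J–L → e = 6.
Clustering(K) = 6/6 = 1.

1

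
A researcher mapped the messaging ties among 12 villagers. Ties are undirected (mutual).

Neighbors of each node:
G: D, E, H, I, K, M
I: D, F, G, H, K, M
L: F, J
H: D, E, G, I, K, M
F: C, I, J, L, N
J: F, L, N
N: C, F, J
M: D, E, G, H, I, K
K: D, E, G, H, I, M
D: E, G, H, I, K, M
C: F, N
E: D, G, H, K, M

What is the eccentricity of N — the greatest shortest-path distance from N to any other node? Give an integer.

Distances from N: C:1, D:3, E:4, F:1, G:3, H:3, I:2, J:1, K:3, L:2, M:3.
The largest is 4 (to E), so the eccentricity of N is 4.

4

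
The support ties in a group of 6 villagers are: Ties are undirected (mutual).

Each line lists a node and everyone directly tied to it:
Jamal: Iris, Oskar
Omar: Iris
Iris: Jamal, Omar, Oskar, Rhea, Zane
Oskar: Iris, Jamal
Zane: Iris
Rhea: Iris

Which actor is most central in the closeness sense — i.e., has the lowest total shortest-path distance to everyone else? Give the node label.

Farness (sum of distances to all others) for each node — Iris:5, Jamal:8, Omar:9, Oskar:8, Rhea:9, Zane:9.
The smallest farness is 5, for Iris, so Iris has the highest closeness.

Iris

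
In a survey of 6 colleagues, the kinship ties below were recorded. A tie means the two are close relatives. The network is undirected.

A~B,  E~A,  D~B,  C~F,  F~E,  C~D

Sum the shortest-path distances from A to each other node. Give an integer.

Distances from A: B:1, C:3, D:2, E:1, F:2.
Sum = 1 + 3 + 2 + 1 + 2 = 9.

9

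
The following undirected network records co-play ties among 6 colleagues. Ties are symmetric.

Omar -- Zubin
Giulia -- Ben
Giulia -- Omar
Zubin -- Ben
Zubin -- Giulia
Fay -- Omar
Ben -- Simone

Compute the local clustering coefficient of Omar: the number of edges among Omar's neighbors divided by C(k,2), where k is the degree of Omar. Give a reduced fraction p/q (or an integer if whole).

1/3

Omar's neighbors: Fay, Giulia, and Zubin (k = 3).
Possible neighbor pairs: C(3,2) = 3. Edges among them: Giulia–Zubin → e = 1.
Clustering(Omar) = 1/3.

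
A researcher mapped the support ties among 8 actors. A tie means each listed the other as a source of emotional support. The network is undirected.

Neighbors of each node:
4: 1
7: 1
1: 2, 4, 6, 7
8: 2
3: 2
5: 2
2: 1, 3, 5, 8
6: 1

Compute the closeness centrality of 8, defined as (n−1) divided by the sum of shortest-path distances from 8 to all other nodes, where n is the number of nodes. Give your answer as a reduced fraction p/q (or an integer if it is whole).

Distances from 8: 1:2, 2:1, 3:2, 4:3, 5:2, 6:3, 7:3. Sum = 16.
n = 8, so closeness = 7/16.

7/16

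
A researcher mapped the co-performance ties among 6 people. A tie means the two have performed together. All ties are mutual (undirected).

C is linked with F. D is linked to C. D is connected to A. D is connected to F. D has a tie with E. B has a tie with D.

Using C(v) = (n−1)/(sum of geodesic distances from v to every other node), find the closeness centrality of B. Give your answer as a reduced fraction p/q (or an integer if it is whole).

5/9

Distances from B: A:2, C:2, D:1, E:2, F:2. Sum = 9.
n = 6, so closeness = 5/9.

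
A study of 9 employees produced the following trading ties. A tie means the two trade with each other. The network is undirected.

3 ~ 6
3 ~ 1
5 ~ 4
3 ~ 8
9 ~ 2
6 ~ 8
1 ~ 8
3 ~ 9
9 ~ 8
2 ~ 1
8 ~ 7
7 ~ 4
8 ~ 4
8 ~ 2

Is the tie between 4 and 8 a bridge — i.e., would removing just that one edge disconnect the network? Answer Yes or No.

No

Even without that edge, 4 still reaches 8 via 4 – 7 – 8, so the network stays connected. Not a bridge.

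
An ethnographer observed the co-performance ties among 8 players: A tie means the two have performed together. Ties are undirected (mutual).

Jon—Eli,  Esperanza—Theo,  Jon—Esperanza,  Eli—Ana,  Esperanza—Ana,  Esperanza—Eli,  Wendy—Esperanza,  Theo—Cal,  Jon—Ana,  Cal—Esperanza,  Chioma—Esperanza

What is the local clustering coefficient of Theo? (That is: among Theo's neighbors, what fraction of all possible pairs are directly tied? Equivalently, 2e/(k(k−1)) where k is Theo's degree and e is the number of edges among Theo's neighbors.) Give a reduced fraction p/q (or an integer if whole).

Theo's neighbors: Cal and Esperanza (k = 2).
Possible neighbor pairs: C(2,2) = 1. Edges among them: Cal–Esperanza → e = 1.
Clustering(Theo) = 1/1.

1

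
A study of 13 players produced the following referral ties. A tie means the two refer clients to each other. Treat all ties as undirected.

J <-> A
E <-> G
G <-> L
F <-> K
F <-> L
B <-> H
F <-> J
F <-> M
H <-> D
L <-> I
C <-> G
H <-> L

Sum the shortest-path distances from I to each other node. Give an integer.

32

Distances from I: A:4, B:3, C:3, D:3, E:3, F:2, G:2, H:2, J:3, K:3, L:1, M:3.
Sum = 4 + 3 + 3 + 3 + 3 + 2 + 2 + 2 + 3 + 3 + 1 + 3 = 32.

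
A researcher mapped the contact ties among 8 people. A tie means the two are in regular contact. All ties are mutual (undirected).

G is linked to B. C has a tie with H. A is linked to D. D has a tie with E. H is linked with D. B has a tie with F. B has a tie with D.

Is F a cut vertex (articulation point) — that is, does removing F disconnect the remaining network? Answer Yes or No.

No

Even without F, every remaining node can still reach every other (the residual graph is connected), so F is not a cut vertex.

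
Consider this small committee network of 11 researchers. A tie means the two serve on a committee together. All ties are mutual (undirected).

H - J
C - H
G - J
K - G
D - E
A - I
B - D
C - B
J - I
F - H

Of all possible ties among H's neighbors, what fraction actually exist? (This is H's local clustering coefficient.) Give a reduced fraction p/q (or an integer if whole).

0

H's neighbors: C, F, and J (k = 3).
Possible neighbor pairs: C(3,2) = 3. Edges among them: none → e = 0.
Clustering(H) = 0/3 = 0.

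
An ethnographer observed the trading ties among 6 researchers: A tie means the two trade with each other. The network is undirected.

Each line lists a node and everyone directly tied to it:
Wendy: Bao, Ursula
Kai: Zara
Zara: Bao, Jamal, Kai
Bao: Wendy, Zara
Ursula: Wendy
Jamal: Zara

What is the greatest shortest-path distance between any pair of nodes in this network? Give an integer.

4

Eccentricity of each node (its greatest distance to any other): Bao:2, Jamal:4, Kai:4, Ursula:4, Wendy:3, Zara:3.
The maximum eccentricity is 4, realized for instance by the pair Jamal–Ursula via Jamal – Zara – Bao – Wendy – Ursula. So the diameter is 4.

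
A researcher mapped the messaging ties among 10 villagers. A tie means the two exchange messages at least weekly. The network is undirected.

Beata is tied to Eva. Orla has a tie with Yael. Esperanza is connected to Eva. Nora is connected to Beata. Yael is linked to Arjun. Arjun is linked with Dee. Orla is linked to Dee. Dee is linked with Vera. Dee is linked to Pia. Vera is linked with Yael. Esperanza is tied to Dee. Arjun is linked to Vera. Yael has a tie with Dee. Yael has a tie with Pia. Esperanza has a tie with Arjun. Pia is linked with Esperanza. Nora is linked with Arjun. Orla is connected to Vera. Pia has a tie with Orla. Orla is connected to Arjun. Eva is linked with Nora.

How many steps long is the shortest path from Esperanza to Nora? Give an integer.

One shortest route is Esperanza – Arjun – Nora, which uses 2 edges, and Esperanza and Nora are not directly tied, so nothing shorter exists. So d(Esperanza,Nora) = 2.

2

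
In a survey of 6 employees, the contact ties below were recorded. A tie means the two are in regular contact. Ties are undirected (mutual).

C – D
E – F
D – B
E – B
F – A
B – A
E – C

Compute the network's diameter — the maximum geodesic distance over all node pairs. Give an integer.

3

Eccentricity of each node (its greatest distance to any other): A:3, B:2, C:3, D:3, E:2, F:3.
The maximum eccentricity is 3, realized for instance by the pair F–D via F – E – B – D. So the diameter is 3.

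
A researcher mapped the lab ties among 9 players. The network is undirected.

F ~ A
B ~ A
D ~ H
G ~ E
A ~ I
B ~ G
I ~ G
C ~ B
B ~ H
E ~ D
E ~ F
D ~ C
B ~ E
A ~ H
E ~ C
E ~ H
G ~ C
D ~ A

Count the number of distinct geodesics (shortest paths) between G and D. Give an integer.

2

The shortest distance is 2. The length-2 paths are: G–C–D; G–E–D.
That gives 2 distinct shortest paths.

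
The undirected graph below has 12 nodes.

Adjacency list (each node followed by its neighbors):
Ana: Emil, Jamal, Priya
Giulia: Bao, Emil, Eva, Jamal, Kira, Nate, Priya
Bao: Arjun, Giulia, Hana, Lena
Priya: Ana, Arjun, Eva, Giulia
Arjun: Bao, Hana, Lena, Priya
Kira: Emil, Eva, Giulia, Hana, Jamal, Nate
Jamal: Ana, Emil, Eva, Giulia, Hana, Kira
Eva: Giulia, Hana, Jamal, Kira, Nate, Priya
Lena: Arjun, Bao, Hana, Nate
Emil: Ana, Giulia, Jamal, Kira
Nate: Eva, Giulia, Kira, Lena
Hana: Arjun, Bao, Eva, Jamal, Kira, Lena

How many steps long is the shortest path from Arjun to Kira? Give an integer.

One shortest route is Arjun – Hana – Kira, which uses 2 edges, and Arjun and Kira are not directly tied, so nothing shorter exists. So d(Arjun,Kira) = 2.

2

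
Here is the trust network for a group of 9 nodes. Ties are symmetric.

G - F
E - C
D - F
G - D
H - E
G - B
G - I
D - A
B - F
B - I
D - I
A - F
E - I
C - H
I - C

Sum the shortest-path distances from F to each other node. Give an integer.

Distances from F: A:1, B:1, C:3, D:1, E:3, G:1, H:4, I:2.
Sum = 1 + 1 + 3 + 1 + 3 + 1 + 4 + 2 = 16.

16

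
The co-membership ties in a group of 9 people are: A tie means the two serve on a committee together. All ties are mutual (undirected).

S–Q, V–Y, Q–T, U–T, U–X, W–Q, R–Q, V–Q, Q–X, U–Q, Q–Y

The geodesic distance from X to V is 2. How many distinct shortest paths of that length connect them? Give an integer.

1

The shortest distance is 2, and the only length-2 path is X–Q–V. So there is exactly 1 shortest path.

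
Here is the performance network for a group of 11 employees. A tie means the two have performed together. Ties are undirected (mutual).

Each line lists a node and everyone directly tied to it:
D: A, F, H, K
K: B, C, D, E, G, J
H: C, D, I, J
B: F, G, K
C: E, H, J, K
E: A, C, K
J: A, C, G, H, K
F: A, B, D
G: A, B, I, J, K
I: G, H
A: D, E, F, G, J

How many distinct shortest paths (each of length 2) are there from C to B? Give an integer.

1

The shortest distance is 2, and the only length-2 path is C–K–B. So there is exactly 1 shortest path.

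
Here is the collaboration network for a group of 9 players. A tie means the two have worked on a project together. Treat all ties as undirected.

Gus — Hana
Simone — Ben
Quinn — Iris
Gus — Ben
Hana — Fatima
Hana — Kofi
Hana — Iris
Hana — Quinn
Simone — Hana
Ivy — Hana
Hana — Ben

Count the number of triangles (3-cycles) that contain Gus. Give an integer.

Gus's neighbors: Ben and Hana.
Neighbor pairs that are themselves tied: Gus–Ben–Hana. Each forms one triangle with Gus, for 1 in total.

1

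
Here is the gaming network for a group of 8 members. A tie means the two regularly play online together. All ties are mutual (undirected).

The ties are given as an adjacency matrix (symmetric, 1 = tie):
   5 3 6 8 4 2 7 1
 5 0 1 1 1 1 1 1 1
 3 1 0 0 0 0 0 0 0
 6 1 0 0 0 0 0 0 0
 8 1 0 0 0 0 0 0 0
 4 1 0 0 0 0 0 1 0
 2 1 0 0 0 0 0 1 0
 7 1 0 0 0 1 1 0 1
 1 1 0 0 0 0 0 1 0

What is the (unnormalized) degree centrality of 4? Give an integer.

2

4 is directly tied to 5 and 7. That is 2 neighbors, so the degree of 4 is 2.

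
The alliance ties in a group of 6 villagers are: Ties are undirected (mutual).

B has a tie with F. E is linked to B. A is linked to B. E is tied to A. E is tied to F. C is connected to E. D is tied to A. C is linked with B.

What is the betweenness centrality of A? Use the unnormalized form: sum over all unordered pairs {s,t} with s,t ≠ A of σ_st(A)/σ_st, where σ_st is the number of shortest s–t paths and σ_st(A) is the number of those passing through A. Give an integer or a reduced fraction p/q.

Pairs whose geodesics pass through A — D–C: 2/2; D–F: 2/2; D–B: 1; D–E: 1.
All other pairs contribute 0.
Summing the contributions gives betweenness(A) = 4.

4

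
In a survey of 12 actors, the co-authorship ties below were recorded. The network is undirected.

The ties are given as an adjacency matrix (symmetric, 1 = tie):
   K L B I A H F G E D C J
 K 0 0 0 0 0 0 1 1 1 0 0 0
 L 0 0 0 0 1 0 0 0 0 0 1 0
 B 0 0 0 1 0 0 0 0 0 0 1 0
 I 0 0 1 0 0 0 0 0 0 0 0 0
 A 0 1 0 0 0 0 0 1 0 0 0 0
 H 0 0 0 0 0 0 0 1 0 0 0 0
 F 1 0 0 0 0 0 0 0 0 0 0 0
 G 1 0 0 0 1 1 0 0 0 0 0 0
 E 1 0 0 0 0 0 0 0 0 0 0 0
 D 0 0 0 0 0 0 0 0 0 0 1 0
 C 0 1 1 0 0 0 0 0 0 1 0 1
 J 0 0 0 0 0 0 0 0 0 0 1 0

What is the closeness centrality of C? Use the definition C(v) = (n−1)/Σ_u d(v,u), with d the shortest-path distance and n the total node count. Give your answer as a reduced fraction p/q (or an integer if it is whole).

Distances from C: A:2, B:1, D:1, E:5, F:5, G:3, H:4, I:2, J:1, K:4, L:1. Sum = 29.
n = 12, so closeness = 11/29.

11/29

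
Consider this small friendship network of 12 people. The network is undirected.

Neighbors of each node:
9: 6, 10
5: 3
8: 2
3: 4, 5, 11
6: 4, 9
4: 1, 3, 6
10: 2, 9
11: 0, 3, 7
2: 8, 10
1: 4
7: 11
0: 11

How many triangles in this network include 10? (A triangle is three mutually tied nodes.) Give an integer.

0

10's neighbors are 2 and 9, but none of them are tied to each other, so no triangle contains 10.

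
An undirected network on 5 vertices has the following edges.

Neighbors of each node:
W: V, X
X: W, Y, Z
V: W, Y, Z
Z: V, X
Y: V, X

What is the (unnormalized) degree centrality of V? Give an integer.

V is directly tied to W, Y, and Z. That is 3 neighbors, so the degree of V is 3.

3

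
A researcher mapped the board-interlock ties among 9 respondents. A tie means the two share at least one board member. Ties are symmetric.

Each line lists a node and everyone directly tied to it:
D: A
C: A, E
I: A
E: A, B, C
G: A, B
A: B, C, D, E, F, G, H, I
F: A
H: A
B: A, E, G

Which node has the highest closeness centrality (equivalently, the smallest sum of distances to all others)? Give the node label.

A

Farness (sum of distances to all others) for each node — A:8, B:13, C:14, D:15, E:13, F:15, G:14, H:15, I:15.
The smallest farness is 8, for A, so A has the highest closeness.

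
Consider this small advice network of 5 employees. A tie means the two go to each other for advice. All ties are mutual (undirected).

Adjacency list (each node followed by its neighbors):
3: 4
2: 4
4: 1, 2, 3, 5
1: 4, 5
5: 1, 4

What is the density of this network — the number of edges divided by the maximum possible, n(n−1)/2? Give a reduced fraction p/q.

There are 5 edges and 5 nodes, so the maximum possible is C(5,2) = 10.
Density = 5/10 = 1/2.

1/2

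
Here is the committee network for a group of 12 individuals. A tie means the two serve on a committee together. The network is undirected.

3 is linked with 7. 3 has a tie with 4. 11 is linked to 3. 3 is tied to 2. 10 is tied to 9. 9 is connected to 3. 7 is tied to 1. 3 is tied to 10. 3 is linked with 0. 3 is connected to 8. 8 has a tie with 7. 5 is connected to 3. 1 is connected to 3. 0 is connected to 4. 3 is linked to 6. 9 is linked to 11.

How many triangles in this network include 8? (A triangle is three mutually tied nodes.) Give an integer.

1

8's neighbors: 3 and 7.
Neighbor pairs that are themselves tied: 8–3–7. Each forms one triangle with 8, for 1 in total.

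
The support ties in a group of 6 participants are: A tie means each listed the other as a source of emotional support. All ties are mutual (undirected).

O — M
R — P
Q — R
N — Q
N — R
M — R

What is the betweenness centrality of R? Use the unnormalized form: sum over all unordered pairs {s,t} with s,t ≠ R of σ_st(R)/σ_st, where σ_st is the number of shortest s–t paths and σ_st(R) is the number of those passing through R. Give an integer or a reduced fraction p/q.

Pairs whose geodesics pass through R — Q–O: 1; Q–P: 1; Q–M: 1; O–P: 1; O–N: 1; P–M: 1; P–N: 1; M–N: 1.
All other pairs contribute 0.
Summing the contributions gives betweenness(R) = 8.

8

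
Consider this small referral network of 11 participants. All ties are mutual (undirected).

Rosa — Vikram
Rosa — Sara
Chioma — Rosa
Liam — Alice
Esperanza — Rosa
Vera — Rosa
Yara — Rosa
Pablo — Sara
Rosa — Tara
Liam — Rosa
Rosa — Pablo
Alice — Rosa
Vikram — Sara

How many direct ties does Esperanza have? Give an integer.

Esperanza is directly tied to Rosa. That is 1 neighbor, so the degree of Esperanza is 1.

1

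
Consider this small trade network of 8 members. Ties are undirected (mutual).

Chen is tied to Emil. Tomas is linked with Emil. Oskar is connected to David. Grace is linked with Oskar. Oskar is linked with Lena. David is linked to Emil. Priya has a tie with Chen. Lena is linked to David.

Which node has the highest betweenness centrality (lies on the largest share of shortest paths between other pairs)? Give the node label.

Unnormalized betweenness of each node: Chen:6, David:12, Emil:14, Grace:0, Lena:0, Oskar:6, Priya:0, Tomas:0.
Emil has the largest value, 14, making it the main broker — the node through which the most shortest paths run.

Emil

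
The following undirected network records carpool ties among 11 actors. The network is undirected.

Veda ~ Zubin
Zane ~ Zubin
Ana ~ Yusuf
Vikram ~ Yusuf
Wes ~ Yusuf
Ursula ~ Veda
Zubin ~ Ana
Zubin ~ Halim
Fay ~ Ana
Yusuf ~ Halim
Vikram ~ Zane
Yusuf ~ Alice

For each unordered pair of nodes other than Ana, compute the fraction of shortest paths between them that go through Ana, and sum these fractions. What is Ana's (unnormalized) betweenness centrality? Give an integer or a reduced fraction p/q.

27/2

Pairs whose geodesics pass through Ana — Ursula–Yusuf: 1/2; Ursula–Wes: 1/2; Ursula–Fay: 1; Ursula–Alice: 1/2; Yusuf–Veda: 1/2; Yusuf–Fay: 1; Yusuf–Zubin: 1/2; Veda–Wes: 1/2; Veda–Fay: 1; Veda–Alice: 1/2; Zane–Fay: 1; Wes–Fay: 1; Wes–Zubin: 1/2; Fay–Vikram: 1 … (+4 more pairs).
All other pairs contribute 0.
Summing the contributions gives betweenness(Ana) = 27/2.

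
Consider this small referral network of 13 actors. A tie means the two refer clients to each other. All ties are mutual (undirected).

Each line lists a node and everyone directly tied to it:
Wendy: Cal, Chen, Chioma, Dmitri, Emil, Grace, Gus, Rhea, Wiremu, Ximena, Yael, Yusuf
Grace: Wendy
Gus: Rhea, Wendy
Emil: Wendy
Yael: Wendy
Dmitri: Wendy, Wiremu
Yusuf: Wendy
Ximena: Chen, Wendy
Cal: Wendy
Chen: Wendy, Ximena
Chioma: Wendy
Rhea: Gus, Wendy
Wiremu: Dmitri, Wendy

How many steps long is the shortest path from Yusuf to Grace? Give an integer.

2

One shortest route is Yusuf – Wendy – Grace, which uses 2 edges, and Yusuf and Grace are not directly tied, so nothing shorter exists. So d(Yusuf,Grace) = 2.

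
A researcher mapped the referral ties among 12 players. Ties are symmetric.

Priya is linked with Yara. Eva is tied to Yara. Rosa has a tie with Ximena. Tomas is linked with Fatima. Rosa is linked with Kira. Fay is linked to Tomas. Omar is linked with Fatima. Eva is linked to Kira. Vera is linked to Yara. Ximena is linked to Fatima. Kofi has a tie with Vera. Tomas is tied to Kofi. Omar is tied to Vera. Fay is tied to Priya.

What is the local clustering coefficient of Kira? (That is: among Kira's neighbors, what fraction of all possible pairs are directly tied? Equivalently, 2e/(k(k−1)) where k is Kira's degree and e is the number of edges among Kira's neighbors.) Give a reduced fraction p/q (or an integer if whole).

0

Kira's neighbors: Eva and Rosa (k = 2).
Possible neighbor pairs: C(2,2) = 1. Edges among them: none → e = 0.
Clustering(Kira) = 0/1.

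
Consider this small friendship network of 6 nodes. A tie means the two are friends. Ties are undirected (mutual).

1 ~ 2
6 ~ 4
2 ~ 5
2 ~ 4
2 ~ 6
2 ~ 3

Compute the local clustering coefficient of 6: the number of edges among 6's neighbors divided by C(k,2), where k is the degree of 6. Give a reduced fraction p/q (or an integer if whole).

1

6's neighbors: 2 and 4 (k = 2).
Possible neighbor pairs: C(2,2) = 1. Edges among them: 2–4 → e = 1.
Clustering(6) = 1/1.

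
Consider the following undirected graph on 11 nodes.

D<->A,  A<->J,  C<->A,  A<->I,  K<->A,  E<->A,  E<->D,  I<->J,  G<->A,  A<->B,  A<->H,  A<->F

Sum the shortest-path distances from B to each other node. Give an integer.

19

Distances from B: A:1, C:2, D:2, E:2, F:2, G:2, H:2, I:2, J:2, K:2.
Sum = 1 + 2 + 2 + 2 + 2 + 2 + 2 + 2 + 2 + 2 = 19.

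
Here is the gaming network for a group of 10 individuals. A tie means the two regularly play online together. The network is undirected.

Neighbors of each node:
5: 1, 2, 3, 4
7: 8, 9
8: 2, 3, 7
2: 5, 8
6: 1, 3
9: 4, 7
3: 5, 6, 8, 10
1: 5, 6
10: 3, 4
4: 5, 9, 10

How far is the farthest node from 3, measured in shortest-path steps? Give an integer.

Distances from 3: 1:2, 2:2, 4:2, 5:1, 6:1, 7:2, 8:1, 9:3, 10:1.
The largest is 3 (to 9), so the eccentricity of 3 is 3.

3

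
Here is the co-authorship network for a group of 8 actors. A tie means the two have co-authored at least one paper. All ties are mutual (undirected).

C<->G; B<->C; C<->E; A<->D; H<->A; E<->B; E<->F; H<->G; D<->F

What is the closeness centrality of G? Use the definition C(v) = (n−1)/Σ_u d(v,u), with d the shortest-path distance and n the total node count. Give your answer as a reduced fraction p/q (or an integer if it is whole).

1/2

Distances from G: A:2, B:2, C:1, D:3, E:2, F:3, H:1. Sum = 14.
n = 8, so closeness = 7/14 = 1/2.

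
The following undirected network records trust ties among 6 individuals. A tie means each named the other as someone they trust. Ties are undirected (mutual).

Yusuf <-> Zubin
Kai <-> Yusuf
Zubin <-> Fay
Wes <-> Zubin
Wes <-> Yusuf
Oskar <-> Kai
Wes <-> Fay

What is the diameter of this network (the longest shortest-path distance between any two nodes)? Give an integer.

Eccentricity of each node (its greatest distance to any other): Fay:4, Kai:3, Oskar:4, Wes:3, Yusuf:2, Zubin:3.
The maximum eccentricity is 4, realized for instance by the pair Fay–Oskar via Fay – Zubin – Yusuf – Kai – Oskar. So the diameter is 4.

4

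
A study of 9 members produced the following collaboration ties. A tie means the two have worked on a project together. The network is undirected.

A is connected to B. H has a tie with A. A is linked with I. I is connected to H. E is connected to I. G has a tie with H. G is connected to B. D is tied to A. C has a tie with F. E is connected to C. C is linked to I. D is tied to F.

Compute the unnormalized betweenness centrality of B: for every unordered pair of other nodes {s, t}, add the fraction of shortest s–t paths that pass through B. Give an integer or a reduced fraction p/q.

Pairs whose geodesics pass through B — F–G: 1/3; D–G: 1/2; A–G: 1/2.
All other pairs contribute 0.
Summing the contributions gives betweenness(B) = 4/3.

4/3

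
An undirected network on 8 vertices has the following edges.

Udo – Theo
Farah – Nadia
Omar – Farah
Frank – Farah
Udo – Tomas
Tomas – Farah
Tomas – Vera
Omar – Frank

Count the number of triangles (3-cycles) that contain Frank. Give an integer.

1

Frank's neighbors: Farah and Omar.
Neighbor pairs that are themselves tied: Frank–Farah–Omar. Each forms one triangle with Frank, for 1 in total.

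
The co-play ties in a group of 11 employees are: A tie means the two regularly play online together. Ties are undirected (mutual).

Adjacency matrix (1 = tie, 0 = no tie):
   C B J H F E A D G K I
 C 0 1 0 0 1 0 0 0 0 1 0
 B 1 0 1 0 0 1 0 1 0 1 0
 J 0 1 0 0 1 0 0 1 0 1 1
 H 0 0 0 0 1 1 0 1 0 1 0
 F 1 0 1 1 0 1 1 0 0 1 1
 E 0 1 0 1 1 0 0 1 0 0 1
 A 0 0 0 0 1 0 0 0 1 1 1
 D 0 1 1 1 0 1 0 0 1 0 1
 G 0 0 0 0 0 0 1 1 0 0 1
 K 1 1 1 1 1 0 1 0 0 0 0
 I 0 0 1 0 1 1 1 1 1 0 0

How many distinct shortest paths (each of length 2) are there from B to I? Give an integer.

The shortest distance is 2. The length-2 paths are: B–J–I; B–E–I; B–D–I.
That gives 3 distinct shortest paths.

3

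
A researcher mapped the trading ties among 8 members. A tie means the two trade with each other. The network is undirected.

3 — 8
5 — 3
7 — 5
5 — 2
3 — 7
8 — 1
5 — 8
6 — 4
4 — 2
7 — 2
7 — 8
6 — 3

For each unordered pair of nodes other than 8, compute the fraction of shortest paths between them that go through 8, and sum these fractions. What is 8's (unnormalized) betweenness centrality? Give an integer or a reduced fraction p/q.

Pairs whose geodesics pass through 8 — 3–1: 1; 7–1: 1; 5–1: 1; 1–2: 2/2; 1–6: 1; 1–4: 3/3.
All other pairs contribute 0.
Summing the contributions gives betweenness(8) = 6.

6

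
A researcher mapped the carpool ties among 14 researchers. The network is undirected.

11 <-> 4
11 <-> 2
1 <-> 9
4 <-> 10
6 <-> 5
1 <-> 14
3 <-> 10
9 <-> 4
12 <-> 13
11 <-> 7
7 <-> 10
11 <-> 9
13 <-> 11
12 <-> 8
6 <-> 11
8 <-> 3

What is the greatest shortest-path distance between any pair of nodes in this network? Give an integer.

6

Eccentricity of each node (its greatest distance to any other): 1:5, 2:4, 3:5, 4:3, 5:5, 6:4, 7:4, 8:6, 9:4, 10:4, 11:3, 12:5, 13:4, 14:6.
The maximum eccentricity is 6, realized for instance by the pair 14–8 via 14 – 1 – 9 – 11 – 13 – 12 – 8. So the diameter is 6.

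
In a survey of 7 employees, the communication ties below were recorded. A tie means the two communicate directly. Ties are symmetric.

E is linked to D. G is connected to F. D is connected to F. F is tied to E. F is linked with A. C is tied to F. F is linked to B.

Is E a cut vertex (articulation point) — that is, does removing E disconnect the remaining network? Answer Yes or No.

No

Even without E, every remaining node can still reach every other (the residual graph is connected), so E is not a cut vertex.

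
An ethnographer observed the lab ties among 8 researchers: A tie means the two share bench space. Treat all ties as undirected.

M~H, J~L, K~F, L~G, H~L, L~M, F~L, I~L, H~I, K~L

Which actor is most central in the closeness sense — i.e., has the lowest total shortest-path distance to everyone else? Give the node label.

L

Farness (sum of distances to all others) for each node — F:12, G:13, H:11, I:12, J:13, K:12, L:7, M:12.
The smallest farness is 7, for L, so L has the highest closeness.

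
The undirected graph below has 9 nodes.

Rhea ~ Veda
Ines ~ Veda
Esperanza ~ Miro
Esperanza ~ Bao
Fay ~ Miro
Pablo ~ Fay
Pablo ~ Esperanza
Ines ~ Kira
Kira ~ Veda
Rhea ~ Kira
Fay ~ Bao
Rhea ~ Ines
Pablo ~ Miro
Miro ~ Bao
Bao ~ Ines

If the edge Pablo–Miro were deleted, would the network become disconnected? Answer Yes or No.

No

Even without that edge, Pablo still reaches Miro via Pablo – Esperanza – Miro, so the network stays connected. Not a bridge.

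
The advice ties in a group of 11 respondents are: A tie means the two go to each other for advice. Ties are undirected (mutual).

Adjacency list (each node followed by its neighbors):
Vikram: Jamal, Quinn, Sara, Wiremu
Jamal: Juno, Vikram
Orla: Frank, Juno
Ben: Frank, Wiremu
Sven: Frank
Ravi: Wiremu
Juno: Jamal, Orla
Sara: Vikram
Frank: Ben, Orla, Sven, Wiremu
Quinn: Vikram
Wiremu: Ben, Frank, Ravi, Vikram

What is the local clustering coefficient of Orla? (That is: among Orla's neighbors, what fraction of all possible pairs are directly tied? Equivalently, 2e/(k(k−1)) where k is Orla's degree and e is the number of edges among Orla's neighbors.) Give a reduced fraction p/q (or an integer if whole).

Orla's neighbors: Frank and Juno (k = 2).
Possible neighbor pairs: C(2,2) = 1. Edges among them: none → e = 0.
Clustering(Orla) = 0/1.

0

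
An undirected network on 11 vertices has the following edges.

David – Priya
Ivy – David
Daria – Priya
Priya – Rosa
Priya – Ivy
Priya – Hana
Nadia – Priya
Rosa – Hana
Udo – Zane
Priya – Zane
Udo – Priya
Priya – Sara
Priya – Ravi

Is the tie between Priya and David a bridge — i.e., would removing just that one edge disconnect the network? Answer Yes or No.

No

Even without that edge, Priya still reaches David via Priya – Ivy – David, so the network stays connected. Not a bridge.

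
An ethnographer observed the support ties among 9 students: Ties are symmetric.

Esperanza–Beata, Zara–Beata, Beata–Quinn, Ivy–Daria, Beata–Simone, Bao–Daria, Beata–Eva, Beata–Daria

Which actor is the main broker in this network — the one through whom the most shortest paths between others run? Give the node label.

Unnormalized betweenness of each node: Bao:0, Beata:25, Daria:13, Esperanza:0, Eva:0, Ivy:0, Quinn:0, Simone:0, Zara:0.
Beata has the largest value, 25, making it the main broker — the node through which the most shortest paths run.

Beata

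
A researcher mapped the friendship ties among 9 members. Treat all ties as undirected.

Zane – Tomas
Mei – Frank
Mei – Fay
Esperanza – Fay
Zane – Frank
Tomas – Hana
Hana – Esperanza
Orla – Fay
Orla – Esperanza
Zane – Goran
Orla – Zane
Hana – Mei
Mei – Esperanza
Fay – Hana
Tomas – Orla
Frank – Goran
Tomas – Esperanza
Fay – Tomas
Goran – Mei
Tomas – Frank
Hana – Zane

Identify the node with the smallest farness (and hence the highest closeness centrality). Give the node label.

Tomas

Farness (sum of distances to all others) for each node — Esperanza:11, Fay:11, Frank:12, Goran:13, Hana:11, Mei:11, Orla:12, Tomas:10, Zane:11.
The smallest farness is 10, for Tomas, so Tomas has the highest closeness.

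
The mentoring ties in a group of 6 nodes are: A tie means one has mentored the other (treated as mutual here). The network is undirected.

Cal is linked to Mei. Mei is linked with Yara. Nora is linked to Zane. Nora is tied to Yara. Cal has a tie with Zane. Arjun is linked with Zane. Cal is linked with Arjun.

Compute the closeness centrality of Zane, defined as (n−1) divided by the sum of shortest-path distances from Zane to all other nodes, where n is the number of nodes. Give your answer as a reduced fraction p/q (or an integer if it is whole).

Distances from Zane: Arjun:1, Cal:1, Mei:2, Nora:1, Yara:2. Sum = 7.
n = 6, so closeness = 5/7.

5/7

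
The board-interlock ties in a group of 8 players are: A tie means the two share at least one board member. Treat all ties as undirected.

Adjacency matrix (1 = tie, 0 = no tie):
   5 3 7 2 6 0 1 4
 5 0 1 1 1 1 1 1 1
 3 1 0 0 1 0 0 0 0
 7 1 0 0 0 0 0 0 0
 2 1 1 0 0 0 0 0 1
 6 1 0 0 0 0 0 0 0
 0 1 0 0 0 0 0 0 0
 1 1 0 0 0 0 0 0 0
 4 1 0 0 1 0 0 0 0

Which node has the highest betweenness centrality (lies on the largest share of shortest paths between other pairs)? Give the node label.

5

Unnormalized betweenness of each node: 0:0, 1:0, 2:1/2, 3:0, 4:0, 5:37/2, 6:0, 7:0.
5 has the largest value, 37/2, making it the main broker — the node through which the most shortest paths run.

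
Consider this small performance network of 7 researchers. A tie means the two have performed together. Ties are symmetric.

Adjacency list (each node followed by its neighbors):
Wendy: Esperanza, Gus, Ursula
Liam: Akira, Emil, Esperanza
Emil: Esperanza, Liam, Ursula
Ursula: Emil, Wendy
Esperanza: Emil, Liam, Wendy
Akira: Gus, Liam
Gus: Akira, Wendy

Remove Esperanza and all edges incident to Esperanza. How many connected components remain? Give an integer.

Esperanza's neighbors (Emil, Liam, and Wendy) remain reachable from one another through other ties, so the rest of the network stays in one piece.

1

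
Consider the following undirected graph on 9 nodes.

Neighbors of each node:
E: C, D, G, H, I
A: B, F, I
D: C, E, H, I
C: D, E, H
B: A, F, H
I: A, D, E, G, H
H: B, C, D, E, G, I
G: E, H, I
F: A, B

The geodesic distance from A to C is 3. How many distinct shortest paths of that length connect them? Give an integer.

The shortest distance is 3. The length-3 paths are: A–I–E–C; A–B–H–C; A–I–H–C; A–I–D–C.
That gives 4 distinct shortest paths.

4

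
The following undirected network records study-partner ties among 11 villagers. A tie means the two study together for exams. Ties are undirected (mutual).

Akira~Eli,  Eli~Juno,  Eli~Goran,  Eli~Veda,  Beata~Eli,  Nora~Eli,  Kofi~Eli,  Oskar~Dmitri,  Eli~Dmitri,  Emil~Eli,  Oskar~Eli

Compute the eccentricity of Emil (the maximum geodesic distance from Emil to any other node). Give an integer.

2

Distances from Emil: Akira:2, Beata:2, Dmitri:2, Eli:1, Goran:2, Juno:2, Kofi:2, Nora:2, Oskar:2, Veda:2.
The largest is 2 (to Akira, Goran, Dmitri, Nora, Oskar, Juno, Beata, Kofi, and Veda), so the eccentricity of Emil is 2.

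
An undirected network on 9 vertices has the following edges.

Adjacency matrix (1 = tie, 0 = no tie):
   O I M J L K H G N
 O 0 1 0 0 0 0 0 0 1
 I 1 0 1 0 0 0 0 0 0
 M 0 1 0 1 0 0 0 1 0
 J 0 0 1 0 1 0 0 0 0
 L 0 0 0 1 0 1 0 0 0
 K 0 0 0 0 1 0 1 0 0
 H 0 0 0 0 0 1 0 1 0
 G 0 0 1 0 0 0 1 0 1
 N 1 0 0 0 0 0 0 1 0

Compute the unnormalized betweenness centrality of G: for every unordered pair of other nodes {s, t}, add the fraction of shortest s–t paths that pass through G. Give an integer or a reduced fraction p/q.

Pairs whose geodesics pass through G — O–K: 1; O–H: 1; I–K: 1/2; I–H: 1; M–K: 1/2; M–H: 1; M–N: 1; J–H: 1/2; J–N: 1; L–N: 2/2; K–N: 1; H–N: 1.
All other pairs contribute 0.
Summing the contributions gives betweenness(G) = 21/2.

21/2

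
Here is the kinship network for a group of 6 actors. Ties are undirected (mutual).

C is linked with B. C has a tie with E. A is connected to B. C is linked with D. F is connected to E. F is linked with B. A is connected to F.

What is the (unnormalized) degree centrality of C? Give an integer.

3

C is directly tied to B, D, and E. That is 3 neighbors, so the degree of C is 3.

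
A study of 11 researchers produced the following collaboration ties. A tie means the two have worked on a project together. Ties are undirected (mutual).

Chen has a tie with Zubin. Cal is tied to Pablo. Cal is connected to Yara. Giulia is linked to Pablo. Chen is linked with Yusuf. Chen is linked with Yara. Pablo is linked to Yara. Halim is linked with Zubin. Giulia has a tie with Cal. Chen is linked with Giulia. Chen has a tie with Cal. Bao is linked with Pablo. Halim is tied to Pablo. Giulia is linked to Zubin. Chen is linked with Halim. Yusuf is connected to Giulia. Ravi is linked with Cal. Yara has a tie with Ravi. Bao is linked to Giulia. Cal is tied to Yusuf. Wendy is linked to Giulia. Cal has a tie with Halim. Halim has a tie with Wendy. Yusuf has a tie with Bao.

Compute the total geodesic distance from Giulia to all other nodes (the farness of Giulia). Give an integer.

Distances from Giulia: Bao:1, Cal:1, Chen:1, Halim:2, Pablo:1, Ravi:2, Wendy:1, Yara:2, Yusuf:1, Zubin:1.
Sum = 1 + 1 + 1 + 2 + 1 + 2 + 1 + 2 + 1 + 1 = 13.

13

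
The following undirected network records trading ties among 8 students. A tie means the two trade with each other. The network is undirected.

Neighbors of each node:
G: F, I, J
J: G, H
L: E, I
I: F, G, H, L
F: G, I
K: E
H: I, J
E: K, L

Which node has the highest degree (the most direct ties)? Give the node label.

I

Degrees — E:2, F:2, G:3, H:2, I:4, J:2, K:1, L:2.
The maximum is 4, attained only by I.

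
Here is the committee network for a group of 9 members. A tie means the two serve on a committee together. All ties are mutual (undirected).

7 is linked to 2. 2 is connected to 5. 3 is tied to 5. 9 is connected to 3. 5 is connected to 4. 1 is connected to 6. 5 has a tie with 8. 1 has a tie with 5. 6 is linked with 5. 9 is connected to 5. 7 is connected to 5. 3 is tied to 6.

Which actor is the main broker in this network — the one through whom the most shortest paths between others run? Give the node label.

5

Unnormalized betweenness of each node: 1:0, 2:0, 3:1/2, 4:0, 5:23, 6:1/2, 7:0, 8:0, 9:0.
5 has the largest value, 23, making it the main broker — the node through which the most shortest paths run.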